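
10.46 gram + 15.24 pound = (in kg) 6.923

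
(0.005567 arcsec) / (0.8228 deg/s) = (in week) 3.108e-12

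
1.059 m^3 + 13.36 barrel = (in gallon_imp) 700.2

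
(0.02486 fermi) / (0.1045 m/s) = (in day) 2.753e-21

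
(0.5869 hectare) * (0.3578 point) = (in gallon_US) 195.7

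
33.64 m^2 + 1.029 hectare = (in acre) 2.551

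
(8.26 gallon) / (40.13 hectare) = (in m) 7.792e-08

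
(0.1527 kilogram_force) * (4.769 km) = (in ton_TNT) 1.707e-06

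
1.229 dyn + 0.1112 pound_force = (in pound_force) 0.1112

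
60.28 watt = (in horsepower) 0.08084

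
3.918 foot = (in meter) 1.194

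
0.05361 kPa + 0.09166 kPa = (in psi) 0.02107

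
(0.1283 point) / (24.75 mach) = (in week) 8.88e-15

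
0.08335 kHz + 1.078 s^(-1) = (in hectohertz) 0.8443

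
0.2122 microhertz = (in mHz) 0.0002122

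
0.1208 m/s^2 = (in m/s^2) 0.1208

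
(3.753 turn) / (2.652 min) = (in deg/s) 8.491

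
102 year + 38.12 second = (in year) 102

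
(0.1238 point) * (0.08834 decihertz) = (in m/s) 3.858e-07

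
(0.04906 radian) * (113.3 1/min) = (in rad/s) 0.09264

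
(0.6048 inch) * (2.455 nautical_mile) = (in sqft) 751.8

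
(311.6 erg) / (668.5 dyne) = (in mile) 2.896e-06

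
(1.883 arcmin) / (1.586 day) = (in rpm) 3.817e-08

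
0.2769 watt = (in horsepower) 0.0003713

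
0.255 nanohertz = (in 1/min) 1.53e-08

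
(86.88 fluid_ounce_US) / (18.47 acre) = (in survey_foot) 1.128e-07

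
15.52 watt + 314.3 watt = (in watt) 329.8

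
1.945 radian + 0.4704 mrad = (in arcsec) 4.013e+05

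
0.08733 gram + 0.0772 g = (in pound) 0.0003627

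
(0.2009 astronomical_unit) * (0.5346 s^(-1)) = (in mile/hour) 3.594e+10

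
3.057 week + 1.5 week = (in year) 0.08739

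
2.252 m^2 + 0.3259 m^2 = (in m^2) 2.578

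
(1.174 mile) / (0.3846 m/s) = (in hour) 1.365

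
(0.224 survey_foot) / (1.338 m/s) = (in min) 0.0008505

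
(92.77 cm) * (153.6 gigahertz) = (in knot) 2.77e+11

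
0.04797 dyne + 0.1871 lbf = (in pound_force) 0.1871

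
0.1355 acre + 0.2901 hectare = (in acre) 0.8524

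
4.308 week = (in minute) 4.342e+04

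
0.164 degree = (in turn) 0.0004556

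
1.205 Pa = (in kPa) 0.001205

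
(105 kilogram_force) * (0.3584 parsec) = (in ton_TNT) 2.722e+09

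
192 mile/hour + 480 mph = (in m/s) 300.4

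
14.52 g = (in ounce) 0.5122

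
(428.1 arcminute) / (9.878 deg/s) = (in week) 1.194e-06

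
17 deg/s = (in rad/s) 0.2967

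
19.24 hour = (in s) 6.926e+04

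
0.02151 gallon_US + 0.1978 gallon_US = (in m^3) 0.0008302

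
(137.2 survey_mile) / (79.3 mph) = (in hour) 1.73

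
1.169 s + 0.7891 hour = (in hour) 0.7894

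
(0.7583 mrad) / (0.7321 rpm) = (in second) 0.009891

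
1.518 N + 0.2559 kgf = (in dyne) 4.028e+05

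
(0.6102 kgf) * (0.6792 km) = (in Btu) 3.852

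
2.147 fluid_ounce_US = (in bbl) 0.0003994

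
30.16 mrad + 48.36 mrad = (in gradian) 4.999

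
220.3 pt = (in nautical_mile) 4.196e-05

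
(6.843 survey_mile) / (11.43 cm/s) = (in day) 1.115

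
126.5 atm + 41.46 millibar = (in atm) 126.5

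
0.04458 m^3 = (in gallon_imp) 9.806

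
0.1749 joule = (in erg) 1.749e+06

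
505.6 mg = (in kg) 0.0005056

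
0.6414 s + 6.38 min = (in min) 6.391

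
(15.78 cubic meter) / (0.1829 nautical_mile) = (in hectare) 4.659e-06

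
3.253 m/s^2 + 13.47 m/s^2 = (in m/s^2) 16.72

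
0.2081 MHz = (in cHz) 2.081e+07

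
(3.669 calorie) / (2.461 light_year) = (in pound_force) 1.482e-16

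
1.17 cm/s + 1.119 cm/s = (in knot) 0.04449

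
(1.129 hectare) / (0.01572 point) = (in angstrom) 2.036e+19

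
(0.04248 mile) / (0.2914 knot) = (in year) 1.446e-05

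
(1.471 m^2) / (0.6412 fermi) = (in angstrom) 2.294e+25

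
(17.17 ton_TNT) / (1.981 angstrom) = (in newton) 3.626e+20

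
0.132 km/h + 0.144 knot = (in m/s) 0.1107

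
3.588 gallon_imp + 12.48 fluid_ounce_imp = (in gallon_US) 4.403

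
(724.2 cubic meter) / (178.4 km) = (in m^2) 0.004059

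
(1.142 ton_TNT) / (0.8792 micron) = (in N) 5.435e+15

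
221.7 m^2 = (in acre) 0.05478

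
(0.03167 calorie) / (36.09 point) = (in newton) 10.41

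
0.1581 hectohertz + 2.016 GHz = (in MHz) 2016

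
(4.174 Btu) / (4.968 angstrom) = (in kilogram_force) 9.039e+11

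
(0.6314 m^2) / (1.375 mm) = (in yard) 502.2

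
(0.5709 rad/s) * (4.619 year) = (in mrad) 8.316e+10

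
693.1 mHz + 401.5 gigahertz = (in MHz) 4.015e+05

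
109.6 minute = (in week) 0.01087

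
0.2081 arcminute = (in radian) 6.053e-05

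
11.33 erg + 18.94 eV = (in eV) 7.072e+12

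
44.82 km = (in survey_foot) 1.47e+05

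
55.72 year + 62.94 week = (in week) 2968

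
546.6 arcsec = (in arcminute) 9.11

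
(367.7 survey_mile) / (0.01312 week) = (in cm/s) 7458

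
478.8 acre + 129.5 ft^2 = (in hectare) 193.8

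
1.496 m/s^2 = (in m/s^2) 1.496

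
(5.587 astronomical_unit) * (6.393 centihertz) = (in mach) 1.569e+08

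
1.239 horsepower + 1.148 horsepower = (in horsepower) 2.387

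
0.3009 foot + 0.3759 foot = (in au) 1.379e-12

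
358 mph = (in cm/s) 1.6e+04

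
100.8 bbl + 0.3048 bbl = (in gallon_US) 4246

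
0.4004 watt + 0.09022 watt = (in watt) 0.4906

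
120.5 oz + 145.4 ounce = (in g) 7538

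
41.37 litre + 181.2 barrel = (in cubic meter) 28.85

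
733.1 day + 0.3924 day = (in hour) 1.76e+04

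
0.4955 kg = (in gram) 495.5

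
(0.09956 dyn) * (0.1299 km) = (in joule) 0.0001293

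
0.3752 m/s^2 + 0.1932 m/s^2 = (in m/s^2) 0.5684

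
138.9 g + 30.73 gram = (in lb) 0.374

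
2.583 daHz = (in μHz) 2.583e+07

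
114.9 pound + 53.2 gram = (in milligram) 5.217e+07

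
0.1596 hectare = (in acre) 0.3944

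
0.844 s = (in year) 2.676e-08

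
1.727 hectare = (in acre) 4.268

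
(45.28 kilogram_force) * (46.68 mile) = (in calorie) 7.973e+06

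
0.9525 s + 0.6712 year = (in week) 35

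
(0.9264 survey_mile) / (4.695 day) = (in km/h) 0.01323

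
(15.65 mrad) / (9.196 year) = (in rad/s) 5.396e-11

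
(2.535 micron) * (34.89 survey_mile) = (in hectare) 1.423e-05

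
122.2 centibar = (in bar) 1.222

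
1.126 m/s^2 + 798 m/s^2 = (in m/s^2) 799.1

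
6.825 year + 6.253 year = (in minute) 6.874e+06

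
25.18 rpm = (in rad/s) 2.637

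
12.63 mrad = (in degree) 0.7236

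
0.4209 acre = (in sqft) 1.833e+04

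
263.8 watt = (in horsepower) 0.3538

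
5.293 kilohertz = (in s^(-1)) 5293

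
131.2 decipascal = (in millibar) 0.1312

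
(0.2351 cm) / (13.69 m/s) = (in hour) 4.77e-08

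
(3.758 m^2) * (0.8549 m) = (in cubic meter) 3.213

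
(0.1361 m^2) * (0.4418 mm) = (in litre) 0.06013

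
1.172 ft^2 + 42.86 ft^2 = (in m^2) 4.091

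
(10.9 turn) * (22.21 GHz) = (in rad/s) 1.521e+12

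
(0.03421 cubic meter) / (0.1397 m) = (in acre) 6.051e-05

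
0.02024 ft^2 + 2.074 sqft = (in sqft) 2.094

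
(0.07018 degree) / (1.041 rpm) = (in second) 0.01124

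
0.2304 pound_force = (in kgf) 0.1045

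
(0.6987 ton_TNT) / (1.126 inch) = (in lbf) 2.298e+10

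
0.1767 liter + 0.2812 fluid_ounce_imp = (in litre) 0.1847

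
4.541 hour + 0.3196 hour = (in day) 0.2025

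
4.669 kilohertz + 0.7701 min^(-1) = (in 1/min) 2.801e+05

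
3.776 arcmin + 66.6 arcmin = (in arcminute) 70.38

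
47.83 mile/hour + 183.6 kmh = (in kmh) 260.6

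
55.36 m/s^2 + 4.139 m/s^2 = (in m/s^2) 59.5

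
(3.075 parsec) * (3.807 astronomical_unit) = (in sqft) 5.817e+29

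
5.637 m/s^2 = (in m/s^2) 5.637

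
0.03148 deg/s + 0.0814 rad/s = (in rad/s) 0.08195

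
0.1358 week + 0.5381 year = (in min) 2.842e+05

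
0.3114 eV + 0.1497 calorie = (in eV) 3.909e+18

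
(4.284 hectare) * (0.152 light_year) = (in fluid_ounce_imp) 2.168e+24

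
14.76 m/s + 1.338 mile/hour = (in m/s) 15.36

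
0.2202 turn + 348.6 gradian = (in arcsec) 1.415e+06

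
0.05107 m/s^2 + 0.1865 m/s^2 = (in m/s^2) 0.2376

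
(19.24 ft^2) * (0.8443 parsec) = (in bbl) 2.929e+17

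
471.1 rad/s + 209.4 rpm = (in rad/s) 493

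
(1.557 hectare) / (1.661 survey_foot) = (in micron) 3.075e+10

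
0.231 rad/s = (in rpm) 2.206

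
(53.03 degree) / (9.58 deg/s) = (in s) 5.535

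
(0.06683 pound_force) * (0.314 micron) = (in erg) 0.9334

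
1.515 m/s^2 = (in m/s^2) 1.515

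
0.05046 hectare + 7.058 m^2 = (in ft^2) 5507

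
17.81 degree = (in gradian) 19.79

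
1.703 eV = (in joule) 2.729e-19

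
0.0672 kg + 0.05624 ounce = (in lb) 0.1517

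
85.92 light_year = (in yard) 8.89e+17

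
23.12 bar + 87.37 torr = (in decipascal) 2.324e+07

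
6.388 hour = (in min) 383.3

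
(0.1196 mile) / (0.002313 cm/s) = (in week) 13.76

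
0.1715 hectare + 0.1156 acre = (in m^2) 2183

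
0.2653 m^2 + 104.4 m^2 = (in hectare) 0.01047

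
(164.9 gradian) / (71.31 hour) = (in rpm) 9.635e-05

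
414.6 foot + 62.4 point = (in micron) 1.264e+08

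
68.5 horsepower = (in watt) 5.108e+04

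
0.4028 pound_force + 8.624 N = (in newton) 10.42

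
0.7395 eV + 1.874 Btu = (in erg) 1.977e+10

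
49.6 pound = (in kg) 22.5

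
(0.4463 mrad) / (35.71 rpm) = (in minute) 1.989e-06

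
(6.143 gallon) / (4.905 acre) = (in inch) 4.612e-05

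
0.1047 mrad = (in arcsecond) 21.6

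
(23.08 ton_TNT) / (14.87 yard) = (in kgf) 7.242e+08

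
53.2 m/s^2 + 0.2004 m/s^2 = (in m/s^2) 53.4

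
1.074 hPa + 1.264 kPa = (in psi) 0.1989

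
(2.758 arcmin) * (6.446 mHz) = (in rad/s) 5.171e-06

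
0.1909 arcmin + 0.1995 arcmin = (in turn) 1.807e-05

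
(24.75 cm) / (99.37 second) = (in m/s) 0.002491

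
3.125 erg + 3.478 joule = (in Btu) 0.003297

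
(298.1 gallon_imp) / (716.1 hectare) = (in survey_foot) 6.209e-07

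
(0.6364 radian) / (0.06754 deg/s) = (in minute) 8.998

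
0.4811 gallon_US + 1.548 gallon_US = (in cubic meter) 0.007681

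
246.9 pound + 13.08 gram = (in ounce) 3951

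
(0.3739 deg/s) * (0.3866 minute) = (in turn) 0.02409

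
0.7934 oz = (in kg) 0.02249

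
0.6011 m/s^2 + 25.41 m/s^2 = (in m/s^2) 26.01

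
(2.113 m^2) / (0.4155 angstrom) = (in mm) 5.085e+13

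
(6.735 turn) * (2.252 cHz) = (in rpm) 9.1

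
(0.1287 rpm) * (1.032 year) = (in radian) 4.386e+05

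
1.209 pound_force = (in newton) 5.378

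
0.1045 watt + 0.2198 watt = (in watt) 0.3243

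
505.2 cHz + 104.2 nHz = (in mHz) 5052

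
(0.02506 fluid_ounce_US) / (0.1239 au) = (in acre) 9.88e-21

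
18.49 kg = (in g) 1.849e+04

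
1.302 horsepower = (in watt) 970.9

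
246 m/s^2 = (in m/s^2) 246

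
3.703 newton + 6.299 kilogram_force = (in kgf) 6.677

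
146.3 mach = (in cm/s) 4.982e+06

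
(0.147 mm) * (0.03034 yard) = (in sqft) 4.39e-05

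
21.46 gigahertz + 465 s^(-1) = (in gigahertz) 21.46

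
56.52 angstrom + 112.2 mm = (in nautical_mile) 6.058e-05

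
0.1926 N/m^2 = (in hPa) 0.001926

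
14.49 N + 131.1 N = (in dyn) 1.456e+07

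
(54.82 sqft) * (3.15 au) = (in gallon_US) 6.34e+14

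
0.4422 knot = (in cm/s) 22.75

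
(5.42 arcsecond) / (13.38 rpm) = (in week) 3.101e-11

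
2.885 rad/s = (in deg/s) 165.3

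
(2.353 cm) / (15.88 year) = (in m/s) 4.699e-11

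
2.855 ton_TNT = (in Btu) 1.132e+07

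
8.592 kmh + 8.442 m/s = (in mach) 0.0318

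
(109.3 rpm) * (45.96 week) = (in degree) 1.823e+10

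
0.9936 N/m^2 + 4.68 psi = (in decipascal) 3.227e+05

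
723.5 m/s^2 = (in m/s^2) 723.5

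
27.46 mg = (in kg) 2.746e-05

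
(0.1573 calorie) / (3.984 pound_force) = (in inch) 1.462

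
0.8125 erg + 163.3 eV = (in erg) 0.8125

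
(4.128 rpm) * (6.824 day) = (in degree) 1.46e+07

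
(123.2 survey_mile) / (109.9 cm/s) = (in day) 2.088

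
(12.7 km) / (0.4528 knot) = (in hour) 15.14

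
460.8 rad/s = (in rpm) 4400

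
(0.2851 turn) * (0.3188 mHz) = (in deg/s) 0.03272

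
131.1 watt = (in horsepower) 0.1758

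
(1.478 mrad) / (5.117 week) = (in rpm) 4.561e-09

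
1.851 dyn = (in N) 1.851e-05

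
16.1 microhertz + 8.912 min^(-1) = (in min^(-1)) 8.913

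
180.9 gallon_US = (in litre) 684.8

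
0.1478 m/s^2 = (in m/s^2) 0.1478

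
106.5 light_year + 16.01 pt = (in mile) 6.261e+14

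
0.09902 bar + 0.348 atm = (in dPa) 4.516e+05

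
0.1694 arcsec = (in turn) 1.307e-07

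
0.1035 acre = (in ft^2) 4508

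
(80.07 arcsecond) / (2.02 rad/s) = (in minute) 3.203e-06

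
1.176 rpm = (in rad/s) 0.1232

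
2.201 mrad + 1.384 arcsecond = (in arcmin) 7.59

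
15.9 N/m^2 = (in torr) 0.1193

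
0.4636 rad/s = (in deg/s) 26.56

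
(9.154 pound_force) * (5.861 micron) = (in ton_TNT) 5.704e-14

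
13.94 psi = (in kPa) 96.11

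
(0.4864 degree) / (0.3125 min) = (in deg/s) 0.02594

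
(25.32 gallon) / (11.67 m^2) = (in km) 8.213e-06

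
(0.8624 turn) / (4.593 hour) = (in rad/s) 0.0003277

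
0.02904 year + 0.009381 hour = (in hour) 254.4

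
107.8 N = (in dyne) 1.078e+07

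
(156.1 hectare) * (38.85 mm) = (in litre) 6.064e+07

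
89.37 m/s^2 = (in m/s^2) 89.37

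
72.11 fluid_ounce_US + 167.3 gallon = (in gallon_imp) 139.8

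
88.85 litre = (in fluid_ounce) 3004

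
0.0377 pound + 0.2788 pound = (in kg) 0.1436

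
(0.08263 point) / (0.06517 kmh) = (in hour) 4.473e-07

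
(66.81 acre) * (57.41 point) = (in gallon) 1.447e+06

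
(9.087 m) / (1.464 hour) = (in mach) 5.064e-06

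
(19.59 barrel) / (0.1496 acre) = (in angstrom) 5.145e+07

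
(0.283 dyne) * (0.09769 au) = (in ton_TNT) 9.885e-06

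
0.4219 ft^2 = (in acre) 9.685e-06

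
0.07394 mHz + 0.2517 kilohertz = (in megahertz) 0.0002517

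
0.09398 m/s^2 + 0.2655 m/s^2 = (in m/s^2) 0.3595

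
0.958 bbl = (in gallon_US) 40.24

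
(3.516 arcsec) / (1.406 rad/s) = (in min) 2.021e-07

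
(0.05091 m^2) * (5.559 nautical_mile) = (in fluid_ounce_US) 1.772e+07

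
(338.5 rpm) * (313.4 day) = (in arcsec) 1.98e+14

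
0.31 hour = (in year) 3.539e-05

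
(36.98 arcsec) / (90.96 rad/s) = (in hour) 5.475e-10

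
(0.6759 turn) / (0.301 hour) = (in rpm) 0.03743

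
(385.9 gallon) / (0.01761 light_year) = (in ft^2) 9.438e-14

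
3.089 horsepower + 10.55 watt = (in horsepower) 3.103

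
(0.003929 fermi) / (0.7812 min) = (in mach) 2.462e-22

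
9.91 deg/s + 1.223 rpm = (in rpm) 2.875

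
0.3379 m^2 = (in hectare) 3.379e-05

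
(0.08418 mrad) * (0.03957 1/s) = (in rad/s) 3.331e-06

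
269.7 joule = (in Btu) 0.2556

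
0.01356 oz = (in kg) 0.0003844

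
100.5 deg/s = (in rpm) 16.75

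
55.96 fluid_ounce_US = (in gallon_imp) 0.364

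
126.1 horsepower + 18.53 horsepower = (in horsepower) 144.6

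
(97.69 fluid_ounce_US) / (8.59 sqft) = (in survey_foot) 0.01188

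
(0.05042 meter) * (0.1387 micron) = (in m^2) 6.993e-09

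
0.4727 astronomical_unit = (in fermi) 7.071e+25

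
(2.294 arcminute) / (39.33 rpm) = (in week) 2.679e-10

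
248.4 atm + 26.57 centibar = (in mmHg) 1.89e+05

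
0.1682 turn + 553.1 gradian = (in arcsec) 2.01e+06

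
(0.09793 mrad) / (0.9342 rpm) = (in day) 1.159e-08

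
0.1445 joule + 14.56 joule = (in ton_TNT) 3.514e-09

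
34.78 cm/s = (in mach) 0.001021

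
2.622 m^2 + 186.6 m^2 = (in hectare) 0.01892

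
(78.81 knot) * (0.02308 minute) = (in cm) 5614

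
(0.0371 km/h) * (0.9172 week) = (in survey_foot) 1.876e+04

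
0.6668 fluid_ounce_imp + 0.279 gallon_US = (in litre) 1.075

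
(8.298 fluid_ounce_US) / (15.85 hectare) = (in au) 1.035e-20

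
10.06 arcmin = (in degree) 0.1677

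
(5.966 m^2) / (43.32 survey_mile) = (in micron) 85.57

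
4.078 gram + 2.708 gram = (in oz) 0.2394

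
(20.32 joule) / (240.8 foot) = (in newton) 0.2769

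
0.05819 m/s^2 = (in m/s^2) 0.05819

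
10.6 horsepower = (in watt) 7904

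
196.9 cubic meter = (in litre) 1.969e+05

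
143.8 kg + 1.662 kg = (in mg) 1.455e+08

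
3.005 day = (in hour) 72.12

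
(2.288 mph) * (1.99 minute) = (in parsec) 3.958e-15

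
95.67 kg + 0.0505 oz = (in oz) 3375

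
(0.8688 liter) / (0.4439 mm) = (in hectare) 0.0001957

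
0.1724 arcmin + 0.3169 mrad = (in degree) 0.02103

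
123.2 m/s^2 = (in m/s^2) 123.2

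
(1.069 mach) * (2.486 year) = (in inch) 1.123e+12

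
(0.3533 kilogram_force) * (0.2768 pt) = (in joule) 0.0003383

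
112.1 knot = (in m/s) 57.67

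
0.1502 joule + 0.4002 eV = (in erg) 1.502e+06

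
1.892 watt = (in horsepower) 0.002537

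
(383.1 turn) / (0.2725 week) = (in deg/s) 0.8368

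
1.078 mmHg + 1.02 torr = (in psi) 0.04057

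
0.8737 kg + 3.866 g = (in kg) 0.8776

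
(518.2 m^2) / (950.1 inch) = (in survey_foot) 70.45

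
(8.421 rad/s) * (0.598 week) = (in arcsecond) 6.282e+11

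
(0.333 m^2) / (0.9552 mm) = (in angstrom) 3.486e+12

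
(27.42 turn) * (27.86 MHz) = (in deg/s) 2.75e+11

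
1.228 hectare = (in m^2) 1.228e+04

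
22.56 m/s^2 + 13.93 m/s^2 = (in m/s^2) 36.49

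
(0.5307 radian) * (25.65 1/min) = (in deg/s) 13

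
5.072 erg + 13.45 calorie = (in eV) 3.512e+20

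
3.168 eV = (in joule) 5.076e-19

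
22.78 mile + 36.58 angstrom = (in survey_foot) 1.203e+05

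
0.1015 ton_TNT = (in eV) 2.651e+27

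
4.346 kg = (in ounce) 153.3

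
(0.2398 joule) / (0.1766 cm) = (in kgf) 13.85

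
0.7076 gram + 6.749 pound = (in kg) 3.062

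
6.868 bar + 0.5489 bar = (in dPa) 7.417e+06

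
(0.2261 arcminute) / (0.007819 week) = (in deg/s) 7.969e-07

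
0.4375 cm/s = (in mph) 0.009787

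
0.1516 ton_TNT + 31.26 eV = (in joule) 6.343e+08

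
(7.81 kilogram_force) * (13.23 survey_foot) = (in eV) 1.928e+21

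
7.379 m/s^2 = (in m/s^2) 7.379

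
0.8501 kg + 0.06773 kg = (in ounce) 32.38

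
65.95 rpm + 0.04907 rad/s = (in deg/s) 398.5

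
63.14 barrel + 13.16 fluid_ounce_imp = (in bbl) 63.14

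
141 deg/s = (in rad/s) 2.461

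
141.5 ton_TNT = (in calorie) 1.415e+11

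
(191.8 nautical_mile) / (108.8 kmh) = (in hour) 3.265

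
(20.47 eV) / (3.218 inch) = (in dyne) 4.012e-12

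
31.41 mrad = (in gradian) 2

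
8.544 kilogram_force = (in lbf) 18.84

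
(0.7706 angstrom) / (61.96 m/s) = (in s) 1.244e-12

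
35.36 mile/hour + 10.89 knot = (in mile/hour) 47.89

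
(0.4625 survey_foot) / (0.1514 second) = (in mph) 2.083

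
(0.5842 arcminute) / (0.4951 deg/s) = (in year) 6.236e-10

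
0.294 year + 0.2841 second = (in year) 0.294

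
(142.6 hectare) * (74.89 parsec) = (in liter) 3.295e+27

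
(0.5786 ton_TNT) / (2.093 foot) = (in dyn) 3.795e+14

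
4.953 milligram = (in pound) 1.092e-05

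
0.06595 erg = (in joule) 6.595e-09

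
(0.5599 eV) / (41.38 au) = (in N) 1.449e-32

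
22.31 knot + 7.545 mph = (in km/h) 53.46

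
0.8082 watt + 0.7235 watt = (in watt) 1.532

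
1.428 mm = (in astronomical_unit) 9.546e-15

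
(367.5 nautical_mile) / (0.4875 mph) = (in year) 0.09903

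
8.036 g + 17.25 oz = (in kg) 0.4971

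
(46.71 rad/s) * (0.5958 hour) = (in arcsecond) 2.067e+10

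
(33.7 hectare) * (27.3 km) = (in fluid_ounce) 3.111e+14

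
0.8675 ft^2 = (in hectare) 8.059e-06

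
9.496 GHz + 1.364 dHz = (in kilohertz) 9.496e+06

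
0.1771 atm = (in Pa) 1.794e+04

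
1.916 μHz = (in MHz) 1.916e-12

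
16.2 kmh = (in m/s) 4.5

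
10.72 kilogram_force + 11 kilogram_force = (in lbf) 47.88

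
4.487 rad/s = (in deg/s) 257.1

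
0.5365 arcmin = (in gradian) 0.009935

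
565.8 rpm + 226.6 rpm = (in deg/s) 4754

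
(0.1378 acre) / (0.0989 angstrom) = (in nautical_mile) 3.045e+10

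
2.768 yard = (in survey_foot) 8.304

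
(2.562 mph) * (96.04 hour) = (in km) 396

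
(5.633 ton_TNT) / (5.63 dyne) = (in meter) 4.186e+14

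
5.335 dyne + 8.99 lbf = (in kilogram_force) 4.078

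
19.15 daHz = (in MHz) 0.0001915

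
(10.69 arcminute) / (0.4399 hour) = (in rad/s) 1.964e-06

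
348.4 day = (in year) 0.9545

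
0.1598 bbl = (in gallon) 6.712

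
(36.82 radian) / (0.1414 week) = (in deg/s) 0.02467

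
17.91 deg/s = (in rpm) 2.985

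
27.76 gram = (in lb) 0.0612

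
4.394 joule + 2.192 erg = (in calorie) 1.05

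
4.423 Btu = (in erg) 4.667e+10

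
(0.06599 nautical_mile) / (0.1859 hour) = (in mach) 0.0005363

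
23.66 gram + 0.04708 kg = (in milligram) 7.074e+04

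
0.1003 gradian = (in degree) 0.09027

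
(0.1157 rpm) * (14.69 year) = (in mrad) 5.613e+09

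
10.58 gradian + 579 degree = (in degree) 588.5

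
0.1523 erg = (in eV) 9.506e+10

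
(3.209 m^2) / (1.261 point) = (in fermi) 7.214e+18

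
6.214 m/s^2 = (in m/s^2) 6.214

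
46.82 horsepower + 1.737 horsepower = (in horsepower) 48.56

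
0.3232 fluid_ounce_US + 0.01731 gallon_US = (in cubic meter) 7.508e-05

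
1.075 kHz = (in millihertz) 1.075e+06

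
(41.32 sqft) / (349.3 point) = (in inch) 1226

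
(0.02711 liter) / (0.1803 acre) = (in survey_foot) 1.219e-07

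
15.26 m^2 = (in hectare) 0.001526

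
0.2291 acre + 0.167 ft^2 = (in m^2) 927.2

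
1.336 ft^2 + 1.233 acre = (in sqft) 5.371e+04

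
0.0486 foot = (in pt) 41.99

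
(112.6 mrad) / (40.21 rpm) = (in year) 8.479e-10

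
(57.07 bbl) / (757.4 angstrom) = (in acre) 2.96e+04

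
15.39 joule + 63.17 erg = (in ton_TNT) 3.678e-09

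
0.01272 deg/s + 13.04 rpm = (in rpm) 13.04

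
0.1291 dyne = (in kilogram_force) 1.316e-07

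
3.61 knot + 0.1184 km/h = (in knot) 3.674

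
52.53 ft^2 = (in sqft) 52.53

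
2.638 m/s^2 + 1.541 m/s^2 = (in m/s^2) 4.179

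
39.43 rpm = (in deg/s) 236.6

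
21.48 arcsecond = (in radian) 0.0001041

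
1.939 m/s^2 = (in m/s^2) 1.939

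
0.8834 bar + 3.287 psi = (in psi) 16.1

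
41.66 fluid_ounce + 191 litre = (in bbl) 1.209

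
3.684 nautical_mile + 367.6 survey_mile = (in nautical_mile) 323.1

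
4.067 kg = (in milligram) 4.067e+06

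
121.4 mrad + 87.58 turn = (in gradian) 3.504e+04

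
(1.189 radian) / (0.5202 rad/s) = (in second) 2.286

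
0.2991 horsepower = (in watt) 223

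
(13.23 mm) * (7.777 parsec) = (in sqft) 3.417e+16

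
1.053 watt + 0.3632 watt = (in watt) 1.416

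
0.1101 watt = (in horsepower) 0.0001476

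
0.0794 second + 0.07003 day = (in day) 0.07003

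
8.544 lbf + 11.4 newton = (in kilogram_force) 5.038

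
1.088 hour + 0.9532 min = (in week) 0.006571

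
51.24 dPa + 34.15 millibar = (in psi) 0.496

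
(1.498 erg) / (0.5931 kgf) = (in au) 1.722e-19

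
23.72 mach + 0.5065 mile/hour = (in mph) 1.807e+04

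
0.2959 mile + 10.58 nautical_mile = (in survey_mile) 12.47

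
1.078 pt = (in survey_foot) 0.001248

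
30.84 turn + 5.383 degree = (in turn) 30.85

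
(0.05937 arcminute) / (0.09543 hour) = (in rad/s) 5.027e-08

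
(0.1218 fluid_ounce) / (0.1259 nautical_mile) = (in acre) 3.817e-12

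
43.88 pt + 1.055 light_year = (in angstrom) 9.981e+25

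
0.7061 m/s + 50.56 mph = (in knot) 45.31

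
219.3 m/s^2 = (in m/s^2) 219.3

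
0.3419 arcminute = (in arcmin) 0.3419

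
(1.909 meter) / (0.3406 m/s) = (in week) 9.267e-06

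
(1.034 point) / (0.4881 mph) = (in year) 5.301e-11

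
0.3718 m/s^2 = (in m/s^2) 0.3718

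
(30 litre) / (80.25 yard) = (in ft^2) 0.004401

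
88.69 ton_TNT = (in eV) 2.316e+30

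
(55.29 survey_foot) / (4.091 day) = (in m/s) 4.768e-05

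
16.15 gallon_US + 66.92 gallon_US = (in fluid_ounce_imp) 1.107e+04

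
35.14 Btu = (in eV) 2.314e+23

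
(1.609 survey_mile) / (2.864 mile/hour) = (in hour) 0.5618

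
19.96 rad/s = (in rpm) 190.6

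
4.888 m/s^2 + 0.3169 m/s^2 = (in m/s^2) 5.205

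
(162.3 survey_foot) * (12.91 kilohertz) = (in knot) 1.241e+06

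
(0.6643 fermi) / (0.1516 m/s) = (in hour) 1.217e-18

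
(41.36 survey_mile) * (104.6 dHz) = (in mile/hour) 1.557e+06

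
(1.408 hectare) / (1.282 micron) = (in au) 0.07342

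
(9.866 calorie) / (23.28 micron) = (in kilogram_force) 1.808e+05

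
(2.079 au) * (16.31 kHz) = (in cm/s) 5.073e+17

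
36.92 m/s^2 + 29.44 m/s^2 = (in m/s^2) 66.36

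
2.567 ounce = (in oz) 2.567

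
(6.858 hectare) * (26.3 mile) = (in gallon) 7.668e+11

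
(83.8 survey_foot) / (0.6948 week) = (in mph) 0.000136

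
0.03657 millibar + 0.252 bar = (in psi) 3.655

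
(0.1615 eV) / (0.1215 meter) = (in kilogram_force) 2.172e-20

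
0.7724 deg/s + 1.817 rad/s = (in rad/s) 1.83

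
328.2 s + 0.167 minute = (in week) 0.0005592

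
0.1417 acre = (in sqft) 6172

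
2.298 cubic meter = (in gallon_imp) 505.5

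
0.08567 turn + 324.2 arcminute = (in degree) 36.24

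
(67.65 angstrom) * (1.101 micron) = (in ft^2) 8.017e-14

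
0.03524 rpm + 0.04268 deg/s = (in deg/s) 0.2541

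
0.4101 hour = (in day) 0.01709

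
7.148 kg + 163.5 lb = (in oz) 2868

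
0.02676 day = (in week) 0.003823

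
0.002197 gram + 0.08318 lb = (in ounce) 1.331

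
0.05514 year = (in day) 20.13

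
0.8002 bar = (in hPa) 800.2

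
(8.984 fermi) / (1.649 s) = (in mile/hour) 1.219e-14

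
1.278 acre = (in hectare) 0.5172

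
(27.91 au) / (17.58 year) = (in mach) 22.12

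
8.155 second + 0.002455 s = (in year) 2.587e-07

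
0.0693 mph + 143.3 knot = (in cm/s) 7375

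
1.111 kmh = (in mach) 0.0009063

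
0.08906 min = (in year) 1.694e-07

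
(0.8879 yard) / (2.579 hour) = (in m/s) 8.745e-05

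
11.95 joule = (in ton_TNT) 2.856e-09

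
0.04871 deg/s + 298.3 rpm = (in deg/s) 1790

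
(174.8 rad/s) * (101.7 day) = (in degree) 8.8e+10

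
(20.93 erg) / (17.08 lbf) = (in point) 7.809e-05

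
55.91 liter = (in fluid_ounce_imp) 1968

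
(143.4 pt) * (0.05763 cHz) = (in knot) 5.667e-05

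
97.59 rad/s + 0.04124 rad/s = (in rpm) 932.3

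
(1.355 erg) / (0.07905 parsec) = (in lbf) 1.249e-23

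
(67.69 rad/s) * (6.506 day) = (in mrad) 3.805e+10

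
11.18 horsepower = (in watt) 8337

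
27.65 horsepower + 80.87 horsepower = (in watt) 8.092e+04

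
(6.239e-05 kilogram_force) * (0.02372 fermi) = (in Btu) 1.376e-23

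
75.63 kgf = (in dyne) 7.417e+07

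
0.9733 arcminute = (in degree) 0.01622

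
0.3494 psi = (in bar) 0.02409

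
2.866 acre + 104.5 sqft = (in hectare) 1.161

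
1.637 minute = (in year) 3.115e-06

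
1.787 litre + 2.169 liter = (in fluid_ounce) 133.8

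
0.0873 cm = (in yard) 0.0009547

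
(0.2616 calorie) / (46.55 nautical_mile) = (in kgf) 1.295e-06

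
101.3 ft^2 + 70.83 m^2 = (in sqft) 863.7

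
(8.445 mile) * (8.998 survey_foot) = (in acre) 9.211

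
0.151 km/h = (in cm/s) 4.194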